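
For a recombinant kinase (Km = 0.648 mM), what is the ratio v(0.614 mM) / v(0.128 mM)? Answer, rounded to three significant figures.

The fractional saturations are [S]/(Km+[S]) = 0.128/0.7760 = 0.1649 and 0.614/1.262 = 0.4865.
v₂/v₁ is just their ratio: 0.4865/0.1649 = 2.95.

2.95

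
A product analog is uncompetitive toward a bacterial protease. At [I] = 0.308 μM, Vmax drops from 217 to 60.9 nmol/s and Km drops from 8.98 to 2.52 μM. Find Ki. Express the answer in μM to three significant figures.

Uncompetitive: Vmax,app = Vmax/α (and Km,app = Km/α) with α = 1 + [I]/Ki.
α = Vmax/Vmax,app = 217/60.9 = 3.563.
Since α = 1 + [I]/Ki, [I]/Ki = 3.563 − 1 = 2.563 and Ki = 0.308/2.563 = 0.120 μM.

0.120 μM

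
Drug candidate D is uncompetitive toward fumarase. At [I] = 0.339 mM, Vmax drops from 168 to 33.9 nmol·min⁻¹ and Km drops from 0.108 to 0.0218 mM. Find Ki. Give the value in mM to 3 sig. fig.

Uncompetitive: Vmax,app = Vmax/α (and Km,app = Km/α) with α = 1 + [I]/Ki.
α = Vmax/Vmax,app = 168/33.9 = 4.956.
Since α = 1 + [I]/Ki, [I]/Ki = 4.956 − 1 = 3.956 and Ki = 0.339/3.956 = 0.0857 mM.

0.0857 mM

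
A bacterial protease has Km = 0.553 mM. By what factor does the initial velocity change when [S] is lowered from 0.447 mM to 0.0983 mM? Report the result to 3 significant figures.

Since Vmax cancels, v₂/v₁ = [S]₂(Km+[S]₁) / [S]₁(Km+[S]₂).
= 0.0983×(0.553+0.447) / (0.447×(0.553+0.0983)) = 0.09830/0.2911 = 0.338.

0.338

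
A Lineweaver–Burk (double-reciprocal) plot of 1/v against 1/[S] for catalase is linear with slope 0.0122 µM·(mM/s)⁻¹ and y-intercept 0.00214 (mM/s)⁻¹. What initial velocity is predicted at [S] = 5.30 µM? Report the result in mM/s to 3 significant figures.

225 mM/s

The y-intercept is 1/Vmax, so Vmax = 1/0.00214 = 467 mM/s.
The slope is Km/Vmax, so Km = 0.0122 × 467 = 5.70 µM.
Then v = 467 × 5.30/(5.70 + 5.30) = 225 mM/s.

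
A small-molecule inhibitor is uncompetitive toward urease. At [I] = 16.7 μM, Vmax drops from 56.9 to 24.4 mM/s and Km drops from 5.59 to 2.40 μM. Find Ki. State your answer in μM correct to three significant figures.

12.5 μM

Uncompetitive: Vmax,app = Vmax/α (and Km,app = Km/α) with α = 1 + [I]/Ki.
α = Vmax/Vmax,app = 56.9/24.4 = 2.332.
Since α = 1 + [I]/Ki, [I]/Ki = 2.332 − 1 = 1.332 and Ki = 16.7/1.332 = 12.5 μM.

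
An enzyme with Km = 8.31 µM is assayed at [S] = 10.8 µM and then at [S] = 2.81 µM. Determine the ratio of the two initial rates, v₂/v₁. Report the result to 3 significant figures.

0.447

Since Vmax cancels, v₂/v₁ = [S]₂(Km+[S]₁) / [S]₁(Km+[S]₂).
= 2.81×(8.31+10.8) / (10.8×(8.31+2.81)) = 53.70/120.1 = 0.447.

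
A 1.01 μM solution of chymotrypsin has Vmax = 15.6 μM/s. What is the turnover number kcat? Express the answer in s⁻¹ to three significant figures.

15.4 s⁻¹

kcat = Vmax/[E]total = 15.6 μM/s / 1.01 μM = 15.4 s⁻¹.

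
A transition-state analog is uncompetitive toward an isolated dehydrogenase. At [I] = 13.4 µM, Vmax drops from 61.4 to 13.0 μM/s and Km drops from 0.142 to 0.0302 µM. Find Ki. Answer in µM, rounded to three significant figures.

3.60 µM

Uncompetitive: Vmax,app = Vmax/α (and Km,app = Km/α) with α = 1 + [I]/Ki.
α = Vmax/Vmax,app = 61.4/13.0 = 4.723.
Since α = 1 + [I]/Ki, [I]/Ki = 4.723 − 1 = 3.723 and Ki = 13.4/3.723 = 3.60 µM.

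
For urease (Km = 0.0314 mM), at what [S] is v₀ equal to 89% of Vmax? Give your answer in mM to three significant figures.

0.254 mM

v/Vmax = [S]/(Km+[S]) = 0.89, so [S] = Km·0.89/(1 − 0.89) = 0.0314 × 8.091.
[S] = 0.254 mM.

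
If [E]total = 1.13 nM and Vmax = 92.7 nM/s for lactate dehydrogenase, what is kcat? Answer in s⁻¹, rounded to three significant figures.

82.0 s⁻¹

kcat = Vmax/[E]total = 92.7 nM/s / 1.13 nM = 82.0 s⁻¹.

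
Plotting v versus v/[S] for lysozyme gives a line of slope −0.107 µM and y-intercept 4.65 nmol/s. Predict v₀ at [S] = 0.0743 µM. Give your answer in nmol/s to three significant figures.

In the Eadie–Hofstee form v = Vmax − Km·(v/[S]), the slope is −Km and the intercept is Vmax, so Km = 0.107 µM and Vmax = 4.65 nmol/s.
v = 4.65 × 0.0743/(0.107 + 0.0743) = 1.91 nmol/s.

1.91 nmol/s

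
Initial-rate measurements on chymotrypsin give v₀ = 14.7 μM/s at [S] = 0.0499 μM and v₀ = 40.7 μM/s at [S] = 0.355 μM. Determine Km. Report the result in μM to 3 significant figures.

In reciprocal form, 1/v = (Km/Vmax)·(1/[S]) + 1/Vmax. The two points give (1/[S], 1/v) = (20.04, 0.06803) and (2.817, 0.02457).
Slope = (0.06803 − 0.02457)/(20.04 − 2.817) = 0.002523; intercept = 0.06803 − 0.002523×20.04 = 0.01746.
Vmax = 1/intercept = 57.3 μM/s; Km = slope × Vmax = 0.002523 × 57.3 = 0.144 μM.

0.144 μM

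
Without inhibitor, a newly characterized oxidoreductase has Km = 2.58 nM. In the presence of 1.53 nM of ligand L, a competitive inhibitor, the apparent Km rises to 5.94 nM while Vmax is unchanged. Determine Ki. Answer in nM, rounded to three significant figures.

Competitive: Km,app = α·Km with α = 1 + [I]/Ki.
α = Km,app/Km = 5.94/2.58 = 2.302.
Ki = [I]/(α − 1) = 1.53/1.302 = 1.17 nM.

1.17 nM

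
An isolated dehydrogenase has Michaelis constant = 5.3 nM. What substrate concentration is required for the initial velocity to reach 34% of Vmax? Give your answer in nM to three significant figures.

v/Vmax = [S]/(Km+[S]) = 0.34, so [S] = Km·0.34/(1 − 0.34) = 5.3 × 0.5152.
[S] = 2.73 nM.

2.73 nM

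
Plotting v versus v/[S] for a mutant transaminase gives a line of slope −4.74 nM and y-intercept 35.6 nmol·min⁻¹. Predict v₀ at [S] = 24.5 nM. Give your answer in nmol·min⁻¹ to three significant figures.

In the Eadie–Hofstee form v = Vmax − Km·(v/[S]), the slope is −Km and the intercept is Vmax, so Km = 4.74 nM and Vmax = 35.6 nmol·min⁻¹.
v = 35.6 × 24.5/(4.74 + 24.5) = 29.8 nmol·min⁻¹.

29.8 nmol·min⁻¹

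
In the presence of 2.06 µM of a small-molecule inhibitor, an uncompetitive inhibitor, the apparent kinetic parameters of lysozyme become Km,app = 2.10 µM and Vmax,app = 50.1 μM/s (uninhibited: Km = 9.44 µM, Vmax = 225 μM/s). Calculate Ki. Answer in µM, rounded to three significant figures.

0.590 µM

Uncompetitive: Vmax,app = Vmax/α (and Km,app = Km/α) with α = 1 + [I]/Ki.
α = Vmax/Vmax,app = 225/50.1 = 4.491.
Since α = 1 + [I]/Ki, [I]/Ki = 4.491 − 1 = 3.491 and Ki = 2.06/3.491 = 0.590 µM.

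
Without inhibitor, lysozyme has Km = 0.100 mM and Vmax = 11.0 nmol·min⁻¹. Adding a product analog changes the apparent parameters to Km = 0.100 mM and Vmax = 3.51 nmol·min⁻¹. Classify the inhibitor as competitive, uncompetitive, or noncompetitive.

noncompetitive

Vmax decreases (11.0 → 3.51 nmol·min⁻¹) while Km is unchanged — pure noncompetitive inhibition.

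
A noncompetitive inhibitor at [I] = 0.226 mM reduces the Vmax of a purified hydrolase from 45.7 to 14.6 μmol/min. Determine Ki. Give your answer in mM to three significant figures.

0.106 mM

Noncompetitive: Vmax,app = Vmax/α with α = 1 + [I]/Ki.
α = Vmax/Vmax,app = 45.7/14.6 = 3.130.
Since α = 1 + [I]/Ki, [I]/Ki = 3.130 − 1 = 2.130 and Ki = 0.226/2.130 = 0.106 mM.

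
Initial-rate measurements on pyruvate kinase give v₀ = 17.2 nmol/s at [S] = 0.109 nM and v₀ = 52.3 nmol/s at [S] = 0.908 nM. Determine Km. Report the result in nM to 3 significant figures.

From v = Vmax[S]/(Km+[S]), each point gives Vmax = v(Km+[S])/[S].
Equating: 17.2(Km+0.109)/0.109 = 52.3(Km+0.908)/0.908.
157.8·Km + 17.2 = 57.60·Km + 52.3, so (157.8 − 57.60)·Km = 52.3 − 17.2.
Km = 35.10/100.2 = 0.350 nM; then Vmax = 17.2(0.350+0.109)/0.109 = 72.5 nmol/s.

0.350 nM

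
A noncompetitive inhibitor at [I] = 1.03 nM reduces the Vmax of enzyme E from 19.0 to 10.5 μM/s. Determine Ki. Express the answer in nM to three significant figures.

1.27 nM

Noncompetitive: Vmax,app = Vmax/α with α = 1 + [I]/Ki.
α = Vmax/Vmax,app = 19.0/10.5 = 1.810.
Since α = 1 + [I]/Ki, [I]/Ki = 1.810 − 1 = 0.8095 and Ki = 1.03/0.8095 = 1.27 nM.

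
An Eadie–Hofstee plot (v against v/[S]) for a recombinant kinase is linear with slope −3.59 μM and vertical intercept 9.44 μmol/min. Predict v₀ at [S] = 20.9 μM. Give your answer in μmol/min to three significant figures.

In the Eadie–Hofstee form v = Vmax − Km·(v/[S]), the slope is −Km and the intercept is Vmax, so Km = 3.59 μM and Vmax = 9.44 μmol/min.
v = 9.44 × 20.9/(3.59 + 20.9) = 8.06 μmol/min.

8.06 μmol/min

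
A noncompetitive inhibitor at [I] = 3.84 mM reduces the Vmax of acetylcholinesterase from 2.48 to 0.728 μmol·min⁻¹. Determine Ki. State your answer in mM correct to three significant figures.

Noncompetitive: Vmax,app = Vmax/α with α = 1 + [I]/Ki.
α = Vmax/Vmax,app = 2.48/0.728 = 3.407.
Ki = [I]/(α − 1) = 3.84/2.407 = 1.60 mM.

1.60 mM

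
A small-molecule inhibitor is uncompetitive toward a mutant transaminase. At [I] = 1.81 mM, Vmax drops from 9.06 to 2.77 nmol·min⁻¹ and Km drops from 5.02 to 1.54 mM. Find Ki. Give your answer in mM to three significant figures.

0.797 mM

Uncompetitive: Vmax,app = Vmax/α (and Km,app = Km/α) with α = 1 + [I]/Ki.
α = Vmax/Vmax,app = 9.06/2.77 = 3.271.
Since α = 1 + [I]/Ki, [I]/Ki = 3.271 − 1 = 2.271 and Ki = 1.81/2.271 = 0.797 mM.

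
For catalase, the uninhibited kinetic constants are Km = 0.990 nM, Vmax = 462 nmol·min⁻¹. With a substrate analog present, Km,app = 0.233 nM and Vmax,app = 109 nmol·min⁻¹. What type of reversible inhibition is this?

uncompetitive

Both Km and Vmax decrease by the same factor (~4.25-fold) — characteristic of uncompetitive inhibition.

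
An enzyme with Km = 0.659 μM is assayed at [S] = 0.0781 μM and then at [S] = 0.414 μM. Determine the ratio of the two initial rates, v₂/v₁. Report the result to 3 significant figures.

Since Vmax cancels, v₂/v₁ = [S]₂(Km+[S]₁) / [S]₁(Km+[S]₂).
= 0.414×(0.659+0.0781) / (0.0781×(0.659+0.414)) = 0.3052/0.08380 = 3.64.

3.64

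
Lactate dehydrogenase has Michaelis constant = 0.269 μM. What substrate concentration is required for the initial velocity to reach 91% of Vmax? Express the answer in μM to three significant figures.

v/Vmax = [S]/(Km+[S]) = 0.91, so [S] = Km·0.91/(1 − 0.91) = 0.269 × 10.11.
[S] = 2.72 μM.

2.72 μM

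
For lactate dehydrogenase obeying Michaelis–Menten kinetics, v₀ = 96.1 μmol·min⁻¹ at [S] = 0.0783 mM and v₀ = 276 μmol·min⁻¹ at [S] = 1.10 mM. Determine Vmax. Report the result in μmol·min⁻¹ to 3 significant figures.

322 μmol·min⁻¹

From v = Vmax[S]/(Km+[S]), each point gives Vmax = v(Km+[S])/[S].
Equating: 96.1(Km+0.0783)/0.0783 = 276(Km+1.10)/1.10.
1227·Km + 96.1 = 250.9·Km + 276, so (1227 − 250.9)·Km = 276 − 96.1.
Km = 179.9/976.4 = 0.184 mM; then Vmax = 96.1(0.184+0.0783)/0.0783 = 322 μmol·min⁻¹.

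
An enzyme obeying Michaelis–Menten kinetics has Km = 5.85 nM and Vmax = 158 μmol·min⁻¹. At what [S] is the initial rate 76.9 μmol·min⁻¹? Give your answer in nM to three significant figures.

The required fractional saturation is v/Vmax = 76.9/158 = 0.4867.
Then [S]/(Km+[S]) = 0.4867 ⇒ [S] = 5.85 × 0.4867/(1 − 0.4867) = 5.55 nM.

5.55 nM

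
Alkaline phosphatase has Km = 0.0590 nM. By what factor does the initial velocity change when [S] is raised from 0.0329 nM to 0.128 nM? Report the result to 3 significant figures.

1.91

Since Vmax cancels, v₂/v₁ = [S]₂(Km+[S]₁) / [S]₁(Km+[S]₂).
= 0.128×(0.0590+0.0329) / (0.0329×(0.0590+0.128)) = 0.01176/0.006152 = 1.91.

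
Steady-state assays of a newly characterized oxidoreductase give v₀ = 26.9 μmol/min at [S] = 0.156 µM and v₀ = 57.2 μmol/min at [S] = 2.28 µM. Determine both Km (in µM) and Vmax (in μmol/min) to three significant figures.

From v = Vmax[S]/(Km+[S]), each point gives Vmax = v(Km+[S])/[S].
Equating: 26.9(Km+0.156)/0.156 = 57.2(Km+2.28)/2.28.
172.4·Km + 26.9 = 25.09·Km + 57.2, so (172.4 − 25.09)·Km = 57.2 − 26.9.
Km = 30.30/147.3 = 0.206 µM; then Vmax = 26.9(0.206+0.156)/0.156 = 62.4 μmol/min.

Km = 0.206 µM; Vmax = 62.4 μmol/min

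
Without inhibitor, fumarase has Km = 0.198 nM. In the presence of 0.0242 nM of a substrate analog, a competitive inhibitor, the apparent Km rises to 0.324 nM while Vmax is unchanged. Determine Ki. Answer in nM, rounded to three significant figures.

0.0380 nM

Competitive: Km,app = α·Km with α = 1 + [I]/Ki.
α = Km,app/Km = 0.324/0.198 = 1.636.
Ki = [I]/(α − 1) = 0.0242/0.6364 = 0.0380 nM.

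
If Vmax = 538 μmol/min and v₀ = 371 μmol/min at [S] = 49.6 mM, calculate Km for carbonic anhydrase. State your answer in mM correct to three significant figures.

From v = Vmax[S]/(Km+[S]), Km = [S](Vmax − v)/v.
Km = 49.6 × (538 − 371) / 371 = 8283/371 = 22.3 mM.

22.3 mM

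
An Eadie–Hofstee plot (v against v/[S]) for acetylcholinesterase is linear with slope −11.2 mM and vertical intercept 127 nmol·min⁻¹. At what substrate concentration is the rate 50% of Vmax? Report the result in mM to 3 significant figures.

11.2 mM

The Eadie–Hofstee slope gives Km = 11.2 mM (slope = −Km).
v/Vmax = [S]/(Km+[S]) = 0.5 ⇒ [S] = Km·0.5/(1−0.5) = 11.2 × 1.000 = 11.2 mM.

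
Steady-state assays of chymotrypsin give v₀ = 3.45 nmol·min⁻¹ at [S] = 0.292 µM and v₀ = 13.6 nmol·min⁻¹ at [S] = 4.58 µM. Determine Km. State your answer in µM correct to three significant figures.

1.15 µM

From v = Vmax[S]/(Km+[S]), each point gives Vmax = v(Km+[S])/[S].
Equating: 3.45(Km+0.292)/0.292 = 13.6(Km+4.58)/4.58.
11.82·Km + 3.45 = 2.969·Km + 13.6, so (11.82 − 2.969)·Km = 13.6 − 3.45.
Km = 10.15/8.846 = 1.15 µM; then Vmax = 3.45(1.15+0.292)/0.292 = 17.0 nmol·min⁻¹.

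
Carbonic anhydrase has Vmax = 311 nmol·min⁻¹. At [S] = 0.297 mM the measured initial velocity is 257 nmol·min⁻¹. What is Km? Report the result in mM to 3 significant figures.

0.0624 mM

From v = Vmax[S]/(Km+[S]), Km = [S](Vmax − v)/v.
Km = 0.297 × (311 − 257) / 257 = 16.04/257 = 0.0624 mM.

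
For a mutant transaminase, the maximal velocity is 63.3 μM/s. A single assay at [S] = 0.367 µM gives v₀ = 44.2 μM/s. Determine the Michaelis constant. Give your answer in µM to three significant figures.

0.159 µM

From v = Vmax[S]/(Km+[S]), Km = [S](Vmax − v)/v.
Km = 0.367 × (63.3 − 44.2) / 44.2 = 7.010/44.2 = 0.159 µM.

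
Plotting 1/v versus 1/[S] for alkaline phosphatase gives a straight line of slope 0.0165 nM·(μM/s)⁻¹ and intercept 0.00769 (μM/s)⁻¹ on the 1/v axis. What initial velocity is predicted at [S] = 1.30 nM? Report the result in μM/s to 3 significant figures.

49.1 μM/s

The y-intercept is 1/Vmax, so Vmax = 1/0.00769 = 130 μM/s.
The slope is Km/Vmax, so Km = 0.0165 × 130 = 2.15 nM.
Then v = 130 × 1.30/(2.15 + 1.30) = 49.1 μM/s.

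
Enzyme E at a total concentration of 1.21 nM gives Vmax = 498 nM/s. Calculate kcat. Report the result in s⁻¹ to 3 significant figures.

kcat = Vmax/[E]total = 498 nM/s / 1.21 nM = 412 s⁻¹.

412 s⁻¹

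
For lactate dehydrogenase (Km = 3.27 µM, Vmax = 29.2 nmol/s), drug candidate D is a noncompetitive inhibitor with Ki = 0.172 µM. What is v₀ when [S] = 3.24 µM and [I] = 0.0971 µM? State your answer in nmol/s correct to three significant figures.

With α = 1 + [I]/Ki = 1 + 0.0971/0.172 = 1.565, the noncompetitive rate law is v = (Vmax/α)·[S] / (Km + [S]).
v = (29.2/1.565)×3.24 / (3.27 + 3.24) = 60.47/6.510 = 9.29 nmol/s.

9.29 nmol/s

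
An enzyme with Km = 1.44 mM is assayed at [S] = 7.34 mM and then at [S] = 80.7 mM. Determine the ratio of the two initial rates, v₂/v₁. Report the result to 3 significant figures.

1.18

The fractional saturations are [S]/(Km+[S]) = 7.34/8.780 = 0.8360 and 80.7/82.14 = 0.9825.
v₂/v₁ is just their ratio: 0.9825/0.8360 = 1.18.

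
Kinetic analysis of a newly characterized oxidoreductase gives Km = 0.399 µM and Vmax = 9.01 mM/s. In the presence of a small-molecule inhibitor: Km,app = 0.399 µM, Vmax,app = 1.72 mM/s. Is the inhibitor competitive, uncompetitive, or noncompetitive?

noncompetitive

Vmax decreases (9.01 → 1.72 mM/s) while Km is unchanged — pure noncompetitive inhibition.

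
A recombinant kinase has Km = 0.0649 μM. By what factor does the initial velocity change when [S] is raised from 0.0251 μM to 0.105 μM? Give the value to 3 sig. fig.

2.22

The fractional saturations are [S]/(Km+[S]) = 0.0251/0.09000 = 0.2789 and 0.105/0.1699 = 0.6180.
v₂/v₁ is just their ratio: 0.6180/0.2789 = 2.22.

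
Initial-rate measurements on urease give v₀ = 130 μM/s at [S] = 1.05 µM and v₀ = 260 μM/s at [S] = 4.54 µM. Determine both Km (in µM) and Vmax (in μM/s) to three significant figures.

In reciprocal form, 1/v = (Km/Vmax)·(1/[S]) + 1/Vmax. The two points give (1/[S], 1/v) = (0.9524, 0.007692) and (0.2203, 0.003846).
Slope = (0.007692 − 0.003846)/(0.9524 − 0.2203) = 0.005253; intercept = 0.007692 − 0.005253×0.9524 = 0.002689.
Vmax = 1/intercept = 372 μM/s; Km = slope × Vmax = 0.005253 × 372 = 1.95 µM.

Km = 1.95 µM; Vmax = 372 μM/s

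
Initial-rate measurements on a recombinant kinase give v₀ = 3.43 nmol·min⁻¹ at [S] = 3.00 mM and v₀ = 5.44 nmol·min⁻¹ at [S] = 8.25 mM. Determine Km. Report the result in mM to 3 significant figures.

4.15 mM

In reciprocal form, 1/v = (Km/Vmax)·(1/[S]) + 1/Vmax. The two points give (1/[S], 1/v) = (0.3333, 0.2915) and (0.1212, 0.1838).
Slope = (0.2915 − 0.1838)/(0.3333 − 0.1212) = 0.5078; intercept = 0.2915 − 0.5078×0.3333 = 0.1223.
Vmax = 1/intercept = 8.18 nmol·min⁻¹; Km = slope × Vmax = 0.5078 × 8.18 = 4.15 mM.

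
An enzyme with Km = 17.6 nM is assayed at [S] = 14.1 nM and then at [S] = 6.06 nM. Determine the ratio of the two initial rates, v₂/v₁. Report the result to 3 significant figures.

0.576

Since Vmax cancels, v₂/v₁ = [S]₂(Km+[S]₁) / [S]₁(Km+[S]₂).
= 6.06×(17.6+14.1) / (14.1×(17.6+6.06)) = 192.1/333.6 = 0.576.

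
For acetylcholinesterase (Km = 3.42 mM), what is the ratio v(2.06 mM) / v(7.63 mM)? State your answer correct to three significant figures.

0.544

Since Vmax cancels, v₂/v₁ = [S]₂(Km+[S]₁) / [S]₁(Km+[S]₂).
= 2.06×(3.42+7.63) / (7.63×(3.42+2.06)) = 22.76/41.81 = 0.544.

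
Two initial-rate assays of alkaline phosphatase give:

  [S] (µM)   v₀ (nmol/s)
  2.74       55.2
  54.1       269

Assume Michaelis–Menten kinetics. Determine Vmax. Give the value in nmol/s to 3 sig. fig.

From v = Vmax[S]/(Km+[S]), each point gives Vmax = v(Km+[S])/[S].
Equating: 55.2(Km+2.74)/2.74 = 269(Km+54.1)/54.1.
20.15·Km + 55.2 = 4.972·Km + 269, so (20.15 − 4.972)·Km = 269 − 55.2.
Km = 213.8/15.17 = 14.1 µM; then Vmax = 55.2(14.1+2.74)/2.74 = 339 nmol/s.

339 nmol/s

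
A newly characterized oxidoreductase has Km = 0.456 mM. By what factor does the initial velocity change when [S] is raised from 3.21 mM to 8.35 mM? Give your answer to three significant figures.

The fractional saturations are [S]/(Km+[S]) = 3.21/3.666 = 0.8756 and 8.35/8.806 = 0.9482.
v₂/v₁ is just their ratio: 0.9482/0.8756 = 1.08.

1.08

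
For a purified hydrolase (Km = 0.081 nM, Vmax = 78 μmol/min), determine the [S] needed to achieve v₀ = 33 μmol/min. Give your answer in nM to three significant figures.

0.0594 nM

The required fractional saturation is v/Vmax = 33/78 = 0.4231.
Then [S]/(Km+[S]) = 0.4231 ⇒ [S] = 0.081 × 0.4231/(1 − 0.4231) = 0.0594 nM.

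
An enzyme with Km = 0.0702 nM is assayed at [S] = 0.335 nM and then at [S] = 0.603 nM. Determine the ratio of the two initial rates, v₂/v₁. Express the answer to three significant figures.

1.08

Since Vmax cancels, v₂/v₁ = [S]₂(Km+[S]₁) / [S]₁(Km+[S]₂).
= 0.603×(0.0702+0.335) / (0.335×(0.0702+0.603)) = 0.2443/0.2255 = 1.08.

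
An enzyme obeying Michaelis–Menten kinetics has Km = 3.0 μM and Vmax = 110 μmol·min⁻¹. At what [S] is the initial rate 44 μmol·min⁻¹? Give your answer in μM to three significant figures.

2.00 μM

Rearranging v = Vmax[S]/(Km+[S]) gives [S] = Km·v/(Vmax − v).
[S] = 3.0 × 44 / (110 − 44) = 132.0/66.00 = 2.00 μM.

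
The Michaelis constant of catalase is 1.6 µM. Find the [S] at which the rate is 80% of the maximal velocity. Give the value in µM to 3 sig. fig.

6.40 µM

v/Vmax = [S]/(Km+[S]) = 0.8, so [S] = Km·0.8/(1 − 0.8) = 1.6 × 4.000.
[S] = 6.40 µM.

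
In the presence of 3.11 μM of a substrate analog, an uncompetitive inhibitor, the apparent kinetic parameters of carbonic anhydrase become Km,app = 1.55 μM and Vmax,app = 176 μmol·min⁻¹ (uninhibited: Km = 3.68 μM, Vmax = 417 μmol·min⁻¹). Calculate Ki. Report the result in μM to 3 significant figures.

2.27 μM

Uncompetitive: Vmax,app = Vmax/α (and Km,app = Km/α) with α = 1 + [I]/Ki.
α = Vmax/Vmax,app = 417/176 = 2.369.
Since α = 1 + [I]/Ki, [I]/Ki = 2.369 − 1 = 1.369 and Ki = 3.11/1.369 = 2.27 μM.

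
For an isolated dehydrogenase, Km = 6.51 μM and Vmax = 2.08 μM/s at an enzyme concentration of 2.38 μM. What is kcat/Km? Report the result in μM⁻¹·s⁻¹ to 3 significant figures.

0.134 μM⁻¹·s⁻¹

kcat = Vmax/[E]total = 2.08/2.38 = 0.874 s⁻¹.
kcat/Km = 0.874/6.51 = 0.134 μM⁻¹·s⁻¹.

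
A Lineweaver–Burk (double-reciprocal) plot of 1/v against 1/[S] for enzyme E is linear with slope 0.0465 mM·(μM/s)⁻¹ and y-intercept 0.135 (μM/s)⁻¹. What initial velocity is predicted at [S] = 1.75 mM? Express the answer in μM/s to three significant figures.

The y-intercept is 1/Vmax, so Vmax = 1/0.135 = 7.41 μM/s.
The slope is Km/Vmax, so Km = 0.0465 × 7.41 = 0.344 mM.
Then v = 7.41 × 1.75/(0.344 + 1.75) = 6.19 μM/s.

6.19 μM/s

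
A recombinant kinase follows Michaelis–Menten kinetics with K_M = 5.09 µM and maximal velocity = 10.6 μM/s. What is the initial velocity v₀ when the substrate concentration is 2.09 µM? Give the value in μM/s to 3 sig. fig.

v = Vmax·[S]/(Km + [S]) = 10.6 × 2.09 / (5.09 + 2.09)
  = 22.15 / 7.180 = 3.09 μM/s.

3.09 μM/s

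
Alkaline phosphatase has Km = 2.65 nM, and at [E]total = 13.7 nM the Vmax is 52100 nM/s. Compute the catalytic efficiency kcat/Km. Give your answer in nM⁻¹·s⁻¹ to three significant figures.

1440 nM⁻¹·s⁻¹

kcat = Vmax/[E]total = 52100/13.7 = 3800 s⁻¹.
kcat/Km = 3800/2.65 = 1440 nM⁻¹·s⁻¹.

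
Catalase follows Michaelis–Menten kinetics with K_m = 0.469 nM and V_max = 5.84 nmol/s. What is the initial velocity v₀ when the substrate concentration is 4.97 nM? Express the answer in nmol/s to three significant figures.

5.34 nmol/s

[S]/(Km+[S]) = 4.97/5.439 = 0.9138, the fractional saturation.
v = 0.9138 × Vmax = 0.9138 × 5.84 = 5.34 nmol/s.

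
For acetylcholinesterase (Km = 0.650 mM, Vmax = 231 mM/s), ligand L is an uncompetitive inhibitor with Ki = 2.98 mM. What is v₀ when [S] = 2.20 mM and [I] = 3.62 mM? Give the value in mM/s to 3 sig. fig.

α = 1 + [I]/Ki = 1 + 3.62/2.98 = 2.215.
For an uncompetitive inhibitor, both parameters are divided by α, giving Vmax/α and Km/α: Km,app = 0.293 mM, Vmax,app = 104 mM/s.
v = Vmax,app·[S]/(Km,app + [S]) = 104 × 2.20/(0.293 + 2.20) = 92.0 mM/s.

92.0 mM/s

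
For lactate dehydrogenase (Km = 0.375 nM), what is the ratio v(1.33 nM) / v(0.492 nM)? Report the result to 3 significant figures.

1.37

Since Vmax cancels, v₂/v₁ = [S]₂(Km+[S]₁) / [S]₁(Km+[S]₂).
= 1.33×(0.375+0.492) / (0.492×(0.375+1.33)) = 1.153/0.8389 = 1.37.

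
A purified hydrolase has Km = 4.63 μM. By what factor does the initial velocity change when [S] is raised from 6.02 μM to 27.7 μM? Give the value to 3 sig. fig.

1.52

The fractional saturations are [S]/(Km+[S]) = 6.02/10.65 = 0.5653 and 27.7/32.33 = 0.8568.
v₂/v₁ is just their ratio: 0.8568/0.5653 = 1.52.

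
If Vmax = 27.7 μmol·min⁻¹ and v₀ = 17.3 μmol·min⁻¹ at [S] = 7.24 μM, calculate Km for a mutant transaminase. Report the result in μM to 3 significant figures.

From v = Vmax[S]/(Km+[S]), Km = [S](Vmax − v)/v.
Km = 7.24 × (27.7 − 17.3) / 17.3 = 75.30/17.3 = 4.35 μM.

4.35 μM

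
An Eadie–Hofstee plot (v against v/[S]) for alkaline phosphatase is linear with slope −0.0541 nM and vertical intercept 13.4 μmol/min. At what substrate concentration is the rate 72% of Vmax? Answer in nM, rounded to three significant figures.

The Eadie–Hofstee slope gives Km = 0.0541 nM (slope = −Km).
v/Vmax = [S]/(Km+[S]) = 0.72 ⇒ [S] = Km·0.72/(1−0.72) = 0.0541 × 2.571 = 0.139 nM.

0.139 nM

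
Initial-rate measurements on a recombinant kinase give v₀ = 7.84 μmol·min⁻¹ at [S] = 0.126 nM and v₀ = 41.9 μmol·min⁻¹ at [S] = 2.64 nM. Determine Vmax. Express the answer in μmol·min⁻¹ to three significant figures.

53.6 μmol·min⁻¹

From v = Vmax[S]/(Km+[S]), each point gives Vmax = v(Km+[S])/[S].
Equating: 7.84(Km+0.126)/0.126 = 41.9(Km+2.64)/2.64.
62.22·Km + 7.84 = 15.87·Km + 41.9, so (62.22 − 15.87)·Km = 41.9 − 7.84.
Km = 34.06/46.35 = 0.735 nM; then Vmax = 7.84(0.735+0.126)/0.126 = 53.6 μmol·min⁻¹.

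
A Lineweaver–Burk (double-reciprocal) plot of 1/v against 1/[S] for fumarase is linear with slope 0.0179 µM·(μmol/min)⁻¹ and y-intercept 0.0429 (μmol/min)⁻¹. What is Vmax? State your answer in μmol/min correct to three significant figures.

23.3 μmol/min

The y-intercept of a Lineweaver–Burk plot equals 1/Vmax, so Vmax = 1/0.0429 = 23.3 μmol/min.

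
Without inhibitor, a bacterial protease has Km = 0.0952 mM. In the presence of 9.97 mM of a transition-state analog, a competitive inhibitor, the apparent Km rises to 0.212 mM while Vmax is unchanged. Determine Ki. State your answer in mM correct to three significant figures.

Competitive: Km,app = α·Km with α = 1 + [I]/Ki.
α = Km,app/Km = 0.212/0.0952 = 2.227.
Ki = [I]/(α − 1) = 9.97/1.227 = 8.13 mM.

8.13 mM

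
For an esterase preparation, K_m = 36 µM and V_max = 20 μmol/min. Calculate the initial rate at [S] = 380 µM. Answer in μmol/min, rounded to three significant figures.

18.3 μmol/min

v = Vmax·[S]/(Km + [S]) = 20 × 380 / (36 + 380)
  = 7600 / 416.0 = 18.3 μmol/min.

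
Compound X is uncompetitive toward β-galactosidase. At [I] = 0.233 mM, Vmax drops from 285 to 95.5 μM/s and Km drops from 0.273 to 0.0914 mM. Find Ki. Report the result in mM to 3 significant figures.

Uncompetitive: Vmax,app = Vmax/α (and Km,app = Km/α) with α = 1 + [I]/Ki.
α = Vmax/Vmax,app = 285/95.5 = 2.984.
Since α = 1 + [I]/Ki, [I]/Ki = 2.984 − 1 = 1.984 and Ki = 0.233/1.984 = 0.117 mM.

0.117 mM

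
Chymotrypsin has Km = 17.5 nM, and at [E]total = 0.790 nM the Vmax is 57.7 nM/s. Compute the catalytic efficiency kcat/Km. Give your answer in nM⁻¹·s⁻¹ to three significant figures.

kcat = Vmax/[E]total = 57.7/0.790 = 73.0 s⁻¹.
kcat/Km = 73.0/17.5 = 4.17 nM⁻¹·s⁻¹.

4.17 nM⁻¹·s⁻¹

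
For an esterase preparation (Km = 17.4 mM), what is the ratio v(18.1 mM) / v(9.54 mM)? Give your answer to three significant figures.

The fractional saturations are [S]/(Km+[S]) = 9.54/26.94 = 0.3541 and 18.1/35.50 = 0.5099.
v₂/v₁ is just their ratio: 0.5099/0.3541 = 1.44.

1.44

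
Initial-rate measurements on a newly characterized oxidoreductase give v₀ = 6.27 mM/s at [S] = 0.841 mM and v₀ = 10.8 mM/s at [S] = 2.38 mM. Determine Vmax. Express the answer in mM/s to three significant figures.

In reciprocal form, 1/v = (Km/Vmax)·(1/[S]) + 1/Vmax. The two points give (1/[S], 1/v) = (1.189, 0.1595) and (0.4202, 0.09259).
Slope = (0.1595 − 0.09259)/(1.189 − 0.4202) = 0.08700; intercept = 0.1595 − 0.08700×1.189 = 0.05604.
Vmax = 1/intercept = 17.8 mM/s; Km = slope × Vmax = 0.08700 × 17.8 = 1.55 mM.

17.8 mM/s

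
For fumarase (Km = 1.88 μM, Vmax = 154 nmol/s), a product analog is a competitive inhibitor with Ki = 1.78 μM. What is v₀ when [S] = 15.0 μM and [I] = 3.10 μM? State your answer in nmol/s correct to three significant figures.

115 nmol/s

With α = 1 + [I]/Ki = 1 + 3.10/1.78 = 2.742, the competitive rate law is v = Vmax[S] / (αKm + [S]).
v = 154×15.0 / (2.742×1.88 + 15.0) = 2310/20.15 = 115 nmol/s.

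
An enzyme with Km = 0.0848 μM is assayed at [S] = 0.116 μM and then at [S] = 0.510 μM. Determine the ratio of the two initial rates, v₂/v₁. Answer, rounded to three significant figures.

Since Vmax cancels, v₂/v₁ = [S]₂(Km+[S]₁) / [S]₁(Km+[S]₂).
= 0.510×(0.0848+0.116) / (0.116×(0.0848+0.510)) = 0.1024/0.06900 = 1.48.

1.48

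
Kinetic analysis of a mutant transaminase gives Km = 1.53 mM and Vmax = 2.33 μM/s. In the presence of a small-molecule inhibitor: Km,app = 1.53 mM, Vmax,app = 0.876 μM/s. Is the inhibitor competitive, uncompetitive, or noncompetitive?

noncompetitive

Vmax decreases (2.33 → 0.876 μM/s) while Km is unchanged — pure noncompetitive inhibition.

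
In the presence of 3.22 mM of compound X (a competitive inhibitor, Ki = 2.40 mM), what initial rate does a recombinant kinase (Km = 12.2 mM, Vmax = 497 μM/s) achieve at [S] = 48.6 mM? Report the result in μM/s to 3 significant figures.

With α = 1 + [I]/Ki = 1 + 3.22/2.40 = 2.342, the competitive rate law is v = Vmax[S] / (αKm + [S]).
v = 497×48.6 / (2.342×12.2 + 48.6) = 24150/77.17 = 313 μM/s.

313 μM/s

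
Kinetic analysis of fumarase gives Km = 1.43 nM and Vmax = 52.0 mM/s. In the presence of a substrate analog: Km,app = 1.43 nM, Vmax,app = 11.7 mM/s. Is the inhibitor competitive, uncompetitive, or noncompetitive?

Vmax decreases (52.0 → 11.7 mM/s) while Km is unchanged — pure noncompetitive inhibition.

noncompetitive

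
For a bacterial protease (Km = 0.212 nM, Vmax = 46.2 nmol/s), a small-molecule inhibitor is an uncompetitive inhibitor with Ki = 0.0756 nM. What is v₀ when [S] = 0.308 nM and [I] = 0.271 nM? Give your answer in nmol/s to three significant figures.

8.76 nmol/s

With α = 1 + [I]/Ki = 1 + 0.271/0.0756 = 4.585, the uncompetitive rate law is v = (Vmax/α)·[S] / (Km/α + [S]).
v = (46.2/4.585)×0.308 / (0.212/4.585 + 0.308) = 3.104/0.3542 = 8.76 nmol/s.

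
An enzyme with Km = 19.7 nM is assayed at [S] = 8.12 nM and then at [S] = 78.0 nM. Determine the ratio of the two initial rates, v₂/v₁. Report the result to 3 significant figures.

2.74

Since Vmax cancels, v₂/v₁ = [S]₂(Km+[S]₁) / [S]₁(Km+[S]₂).
= 78.0×(19.7+8.12) / (8.12×(19.7+78.0)) = 2170/793.3 = 2.74.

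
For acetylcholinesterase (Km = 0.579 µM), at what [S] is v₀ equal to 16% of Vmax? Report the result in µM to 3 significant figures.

0.110 µM

v/Vmax = [S]/(Km+[S]) = 0.16, so [S] = Km·0.16/(1 − 0.16) = 0.579 × 0.1905.
[S] = 0.110 µM.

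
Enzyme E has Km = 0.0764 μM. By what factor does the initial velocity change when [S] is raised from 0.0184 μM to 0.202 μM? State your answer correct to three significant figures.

Since Vmax cancels, v₂/v₁ = [S]₂(Km+[S]₁) / [S]₁(Km+[S]₂).
= 0.202×(0.0764+0.0184) / (0.0184×(0.0764+0.202)) = 0.01915/0.005123 = 3.74.

3.74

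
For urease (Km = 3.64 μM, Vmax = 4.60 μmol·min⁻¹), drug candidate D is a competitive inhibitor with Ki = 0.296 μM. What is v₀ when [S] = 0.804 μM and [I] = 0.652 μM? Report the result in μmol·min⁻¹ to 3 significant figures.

α = 1 + [I]/Ki = 1 + 0.652/0.296 = 3.203.
For a competitive inhibitor, Vmax is unchanged and the apparent Km becomes α·Km: Km,app = 11.7 μM, Vmax,app = 4.60 μmol·min⁻¹.
v = Vmax,app·[S]/(Km,app + [S]) = 4.60 × 0.804/(11.7 + 0.804) = 0.297 μmol·min⁻¹.

0.297 μmol·min⁻¹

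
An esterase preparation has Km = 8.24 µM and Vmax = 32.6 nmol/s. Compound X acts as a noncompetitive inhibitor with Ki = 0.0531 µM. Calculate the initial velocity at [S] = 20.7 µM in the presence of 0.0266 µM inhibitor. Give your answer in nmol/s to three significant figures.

α = 1 + [I]/Ki = 1 + 0.0266/0.0531 = 1.501.
For a noncompetitive inhibitor, Vmax is reduced to Vmax/α while Km is unchanged: Km,app = 8.24 µM, Vmax,app = 21.7 nmol/s.
v = Vmax,app·[S]/(Km,app + [S]) = 21.7 × 20.7/(8.24 + 20.7) = 15.5 nmol/s.

15.5 nmol/s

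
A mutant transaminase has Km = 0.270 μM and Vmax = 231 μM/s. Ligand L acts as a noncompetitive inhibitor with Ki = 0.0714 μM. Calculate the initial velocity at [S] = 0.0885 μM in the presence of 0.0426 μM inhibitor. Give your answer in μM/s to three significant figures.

35.7 μM/s

α = 1 + [I]/Ki = 1 + 0.0426/0.0714 = 1.597.
For a noncompetitive inhibitor, Vmax is reduced to Vmax/α while Km is unchanged: Km,app = 0.270 μM, Vmax,app = 145 μM/s.
v = Vmax,app·[S]/(Km,app + [S]) = 145 × 0.0885/(0.270 + 0.0885) = 35.7 μM/s.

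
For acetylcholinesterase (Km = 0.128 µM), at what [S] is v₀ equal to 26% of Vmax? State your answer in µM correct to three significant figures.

0.0450 µM

v/Vmax = [S]/(Km+[S]) = 0.26, so [S] = Km·0.26/(1 − 0.26) = 0.128 × 0.3514.
[S] = 0.0450 µM.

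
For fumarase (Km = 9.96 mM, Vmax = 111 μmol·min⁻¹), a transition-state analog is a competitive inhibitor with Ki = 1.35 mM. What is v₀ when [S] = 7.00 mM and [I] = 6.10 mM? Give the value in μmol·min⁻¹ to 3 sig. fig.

With α = 1 + [I]/Ki = 1 + 6.10/1.35 = 5.519, the competitive rate law is v = Vmax[S] / (αKm + [S]).
v = 111×7.00 / (5.519×9.96 + 7.00) = 777.0/61.96 = 12.5 μmol·min⁻¹.

12.5 μmol·min⁻¹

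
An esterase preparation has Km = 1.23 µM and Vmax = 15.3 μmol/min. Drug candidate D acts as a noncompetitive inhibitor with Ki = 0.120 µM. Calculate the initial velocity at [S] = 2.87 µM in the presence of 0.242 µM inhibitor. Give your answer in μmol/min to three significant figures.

With α = 1 + [I]/Ki = 1 + 0.242/0.120 = 3.017, the noncompetitive rate law is v = (Vmax/α)·[S] / (Km + [S]).
v = (15.3/3.017)×2.87 / (1.23 + 2.87) = 14.56/4.100 = 3.55 μmol/min.

3.55 μmol/min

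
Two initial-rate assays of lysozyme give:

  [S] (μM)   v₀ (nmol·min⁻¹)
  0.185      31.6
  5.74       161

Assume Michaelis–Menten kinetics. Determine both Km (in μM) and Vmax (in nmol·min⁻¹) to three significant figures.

In reciprocal form, 1/v = (Km/Vmax)·(1/[S]) + 1/Vmax. The two points give (1/[S], 1/v) = (5.405, 0.03165) and (0.1742, 0.006211).
Slope = (0.03165 − 0.006211)/(5.405 − 0.1742) = 0.004862; intercept = 0.03165 − 0.004862×5.405 = 0.005364.
Vmax = 1/intercept = 186 nmol·min⁻¹; Km = slope × Vmax = 0.004862 × 186 = 0.906 μM.

Km = 0.906 μM; Vmax = 186 nmol·min⁻¹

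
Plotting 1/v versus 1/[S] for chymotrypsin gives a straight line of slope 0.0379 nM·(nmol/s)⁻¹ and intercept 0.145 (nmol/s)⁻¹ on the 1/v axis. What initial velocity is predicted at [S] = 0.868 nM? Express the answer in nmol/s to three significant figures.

5.30 nmol/s

The y-intercept is 1/Vmax, so Vmax = 1/0.145 = 6.90 nmol/s.
The slope is Km/Vmax, so Km = 0.0379 × 6.90 = 0.261 nM.
Then v = 6.90 × 0.868/(0.261 + 0.868) = 5.30 nmol/s.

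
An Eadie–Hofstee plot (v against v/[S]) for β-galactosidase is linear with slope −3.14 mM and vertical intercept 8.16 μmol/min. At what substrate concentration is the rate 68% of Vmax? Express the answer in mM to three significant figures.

6.67 mM

The Eadie–Hofstee slope gives Km = 3.14 mM (slope = −Km).
v/Vmax = [S]/(Km+[S]) = 0.68 ⇒ [S] = Km·0.68/(1−0.68) = 3.14 × 2.125 = 6.67 mM.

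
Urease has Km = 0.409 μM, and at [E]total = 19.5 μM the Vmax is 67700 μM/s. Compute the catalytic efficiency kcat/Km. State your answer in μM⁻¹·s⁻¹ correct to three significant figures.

kcat = Vmax/[E]total = 67700/19.5 = 3470 s⁻¹.
kcat/Km = 3470/0.409 = 8490 μM⁻¹·s⁻¹.

8490 μM⁻¹·s⁻¹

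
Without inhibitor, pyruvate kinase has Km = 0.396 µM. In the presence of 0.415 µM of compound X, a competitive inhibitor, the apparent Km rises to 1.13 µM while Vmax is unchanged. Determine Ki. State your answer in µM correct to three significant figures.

Competitive: Km,app = α·Km with α = 1 + [I]/Ki.
α = Km,app/Km = 1.13/0.396 = 2.854.
Ki = [I]/(α − 1) = 0.415/1.854 = 0.224 µM.

0.224 µM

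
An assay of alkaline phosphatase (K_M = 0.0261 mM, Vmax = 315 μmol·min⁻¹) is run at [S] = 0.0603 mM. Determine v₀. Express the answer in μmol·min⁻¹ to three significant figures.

[S]/(Km+[S]) = 0.0603/0.08640 = 0.6979, the fractional saturation.
v = 0.6979 × Vmax = 0.6979 × 315 = 220 μmol·min⁻¹.

220 μmol·min⁻¹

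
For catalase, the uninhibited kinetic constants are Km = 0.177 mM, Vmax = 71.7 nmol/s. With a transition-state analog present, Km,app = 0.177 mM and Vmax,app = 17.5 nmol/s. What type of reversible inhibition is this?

Vmax decreases (71.7 → 17.5 nmol/s) while Km is unchanged — pure noncompetitive inhibition.

noncompetitive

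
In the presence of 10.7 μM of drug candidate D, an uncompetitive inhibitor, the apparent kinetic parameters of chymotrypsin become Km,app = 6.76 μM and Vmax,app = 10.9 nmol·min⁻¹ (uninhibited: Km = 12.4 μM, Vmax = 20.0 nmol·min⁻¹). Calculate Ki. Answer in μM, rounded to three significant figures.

12.8 μM

Uncompetitive: Vmax,app = Vmax/α (and Km,app = Km/α) with α = 1 + [I]/Ki.
α = Vmax/Vmax,app = 20.0/10.9 = 1.835.
Since α = 1 + [I]/Ki, [I]/Ki = 1.835 − 1 = 0.8349 and Ki = 10.7/0.8349 = 12.8 μM.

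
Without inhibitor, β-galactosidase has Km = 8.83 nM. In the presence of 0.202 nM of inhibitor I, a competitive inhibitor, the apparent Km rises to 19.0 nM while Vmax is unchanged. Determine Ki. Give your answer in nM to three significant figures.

Competitive: Km,app = α·Km with α = 1 + [I]/Ki.
α = Km,app/Km = 19.0/8.83 = 2.152.
Since α = 1 + [I]/Ki, [I]/Ki = 2.152 − 1 = 1.152 and Ki = 0.202/1.152 = 0.175 nM.

0.175 nM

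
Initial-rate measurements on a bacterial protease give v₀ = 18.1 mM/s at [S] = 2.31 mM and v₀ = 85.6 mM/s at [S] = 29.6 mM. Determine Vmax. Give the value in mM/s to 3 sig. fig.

From v = Vmax[S]/(Km+[S]), each point gives Vmax = v(Km+[S])/[S].
Equating: 18.1(Km+2.31)/2.31 = 85.6(Km+29.6)/29.6.
7.835·Km + 18.1 = 2.892·Km + 85.6, so (7.835 − 2.892)·Km = 85.6 − 18.1.
Km = 67.50/4.944 = 13.7 mM; then Vmax = 18.1(13.7+2.31)/2.31 = 125 mM/s.

125 mM/s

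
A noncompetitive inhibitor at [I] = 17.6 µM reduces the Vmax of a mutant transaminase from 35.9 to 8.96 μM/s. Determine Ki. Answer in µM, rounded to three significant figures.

5.85 µM

Noncompetitive: Vmax,app = Vmax/α with α = 1 + [I]/Ki.
α = Vmax/Vmax,app = 35.9/8.96 = 4.007.
Since α = 1 + [I]/Ki, [I]/Ki = 4.007 − 1 = 3.007 and Ki = 17.6/3.007 = 5.85 µM.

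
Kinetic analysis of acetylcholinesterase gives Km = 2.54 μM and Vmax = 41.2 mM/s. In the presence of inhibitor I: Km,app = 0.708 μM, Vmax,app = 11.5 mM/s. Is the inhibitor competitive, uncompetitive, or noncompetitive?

Both Km and Vmax decrease by the same factor (~3.59-fold) — characteristic of uncompetitive inhibition.

uncompetitive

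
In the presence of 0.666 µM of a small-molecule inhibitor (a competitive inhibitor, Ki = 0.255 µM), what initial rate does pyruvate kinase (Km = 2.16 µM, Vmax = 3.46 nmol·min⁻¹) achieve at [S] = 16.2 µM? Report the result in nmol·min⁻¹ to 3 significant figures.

2.34 nmol·min⁻¹

α = 1 + [I]/Ki = 1 + 0.666/0.255 = 3.612.
For a competitive inhibitor, Vmax is unchanged and the apparent Km becomes α·Km: Km,app = 7.80 µM, Vmax,app = 3.46 nmol·min⁻¹.
v = Vmax,app·[S]/(Km,app + [S]) = 3.46 × 16.2/(7.80 + 16.2) = 2.34 nmol·min⁻¹.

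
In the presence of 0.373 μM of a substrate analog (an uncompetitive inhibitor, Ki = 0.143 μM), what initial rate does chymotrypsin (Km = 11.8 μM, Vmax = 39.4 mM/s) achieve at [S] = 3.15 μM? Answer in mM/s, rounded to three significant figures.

With α = 1 + [I]/Ki = 1 + 0.373/0.143 = 3.608, the uncompetitive rate law is v = (Vmax/α)·[S] / (Km/α + [S]).
v = (39.4/3.608)×3.15 / (11.8/3.608 + 3.15) = 34.39/6.420 = 5.36 mM/s.

5.36 mM/s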